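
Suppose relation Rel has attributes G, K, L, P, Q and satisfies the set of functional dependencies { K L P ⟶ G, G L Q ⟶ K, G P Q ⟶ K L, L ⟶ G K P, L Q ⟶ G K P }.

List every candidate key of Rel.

Attribute Q never appears on the right-hand side of any dependency, so Q must belong to every candidate key.
{Q}⁺ = {Q}, which is not all of the schema, so we must add further attributes.
{L, Q}⁺: L→GKP adds G, K, P → {G, K, L, P, Q}. Minimal: {Q}⁺ = {Q}; {L}⁺ = {G, K, L, P} — none reach the full schema.
{G, P, Q}⁺: GPQ→KL adds K, L → {G, K, L, P, Q}. Minimal: {P, Q}⁺ = {P, Q}; {G, Q}⁺ = {G, Q}; {G, P}⁺ = {G, P} — none reach the full schema.
Any other superkey contains one of these as a subset, so there are no further candidate keys.

(L, Q), (G, P, Q)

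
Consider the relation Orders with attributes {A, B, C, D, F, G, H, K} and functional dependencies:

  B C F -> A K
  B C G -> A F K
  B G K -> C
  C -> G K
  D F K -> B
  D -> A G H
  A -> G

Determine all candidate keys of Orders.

(B, C, D), (B, D, K), (C, D, F), (D, F, K)

Attribute D never appears on the right-hand side of any dependency, so D must belong to every candidate key.
{D}⁺ = {A, D, G, H}, which is not all of the schema, so we must add further attributes.
{B, C, D}⁺: C→GK adds G, K; D→AGH adds A, H; BCG→AFK adds F → {A, B, C, D, F, G, H, K}. Minimal: {C, D}⁺ = {A, C, D, G, H, K}; {B, D}⁺ = {A, B, D, G, H}; {B, C}⁺ = {A, B, C, F, G, K} — none reach the full schema.
{B, D, K}⁺: D→AGH adds A, G, H; BGK→C adds C; BCG→AFK adds F → {A, B, C, D, F, G, H, K}. Minimal: {D, K}⁺ = {A, D, G, H, K}; {B, K}⁺ = {B, K}; {B, D}⁺ = {A, B, D, G, H} — none reach the full schema.
{C, D, F}⁺: C→GK adds G, K; DFK→B adds B; D→AGH adds A, H → {A, B, C, D, F, G, H, K}. Minimal: {D, F}⁺ = {A, D, F, G, H}; {C, F}⁺ = {C, F, G, K}; {C, D}⁺ = {A, C, D, G, H, K} — none reach the full schema.
{D, F, K}⁺: DFK→B adds B; D→AGH adds A, G, H; BGK→C adds C → {A, B, C, D, F, G, H, K}. Minimal: {F, K}⁺ = {F, K}; {D, K}⁺ = {A, D, G, H, K}; {D, F}⁺ = {A, D, F, G, H} — none reach the full schema.
Any other superkey contains one of these as a subset, so there are no further candidate keys.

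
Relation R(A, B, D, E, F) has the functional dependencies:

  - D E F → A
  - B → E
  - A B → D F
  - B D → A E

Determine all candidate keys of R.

Attribute B never appears on the right-hand side of any dependency, so B must belong to every candidate key.
{B}⁺ = {B, E}, which is not all of the schema, so we must add further attributes.
{A, B}⁺: B→E adds E; AB→DF adds D, F → {A, B, D, E, F}.
{B, D}⁺: B→E adds E; BD→AE adds A; AB→DF adds F → {A, B, D, E, F}.
Any other superkey contains one of these as a subset, so there are no further candidate keys.

{A, B}, {B, D}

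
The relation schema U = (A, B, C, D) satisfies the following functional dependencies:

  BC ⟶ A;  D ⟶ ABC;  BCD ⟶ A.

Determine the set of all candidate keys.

Attribute D never appears on the right-hand side of any dependency, so D must belong to every candidate key.
{D}⁺ = {A, B, C, D}, which is all of the schema, so {D} is the only candidate key.

D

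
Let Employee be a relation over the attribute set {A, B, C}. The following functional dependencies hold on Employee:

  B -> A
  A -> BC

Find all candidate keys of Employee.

{A}⁺: A→BC adds B, C → {A, B, C}.
{B}⁺: B→A adds A; A→BC adds C → {A, B, C}.
Any other superkey contains one of these as a subset, so there are no further candidate keys.

{A}, {B}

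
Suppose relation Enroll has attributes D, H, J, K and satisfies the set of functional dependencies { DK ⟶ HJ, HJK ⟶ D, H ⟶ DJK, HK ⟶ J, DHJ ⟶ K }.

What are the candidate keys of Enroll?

{H}⁺: H→DJK adds D, J, K → {D, H, J, K}.
{D, K}⁺: DK→HJ adds H, J → {D, H, J, K}. Minimal: {K}⁺ = {K}; {D}⁺ = {D} — none reach the full schema.

(H), (D, K)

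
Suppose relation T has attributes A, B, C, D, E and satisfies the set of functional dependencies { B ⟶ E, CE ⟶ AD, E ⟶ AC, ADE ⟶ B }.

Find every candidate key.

{B}⁺: B→E adds E; E→AC adds A, C; CE→AD adds D → {A, B, C, D, E}.
{E}⁺: E→AC adds A, C; CE→AD adds D; ADE→B adds B → {A, B, C, D, E}.

(B); (E)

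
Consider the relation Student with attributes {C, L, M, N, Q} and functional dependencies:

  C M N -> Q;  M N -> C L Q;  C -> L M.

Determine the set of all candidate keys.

(C, N), (M, N)

{C, N}⁺: C→LM adds L, M; CMN→Q adds Q → {C, L, M, N, Q}. Minimal: {N}⁺ = {N}; {C}⁺ = {C, L, M} — none reach the full schema.
{M, N}⁺: MN→CLQ adds C, L, Q → {C, L, M, N, Q}. Minimal: {N}⁺ = {N}; {M}⁺ = {M} — none reach the full schema.
Any other superkey contains one of these as a subset, so there are no further candidate keys.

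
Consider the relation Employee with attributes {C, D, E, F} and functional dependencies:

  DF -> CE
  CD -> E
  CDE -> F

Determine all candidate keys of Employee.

{C, D}, {D, F}

Attribute D never appears on the right-hand side of any dependency, so D must belong to every candidate key.
{D}⁺ = {D}, which is not all of the schema, so we must add further attributes.
{C, D}⁺: CD→E adds E; CDE→F adds F → {C, D, E, F}. Minimal: {D}⁺ = {D}; {C}⁺ = {C} — none reach the full schema.
{D, F}⁺: DF→CE adds C, E → {C, D, E, F}. Minimal: {F}⁺ = {F}; {D}⁺ = {D} — none reach the full schema.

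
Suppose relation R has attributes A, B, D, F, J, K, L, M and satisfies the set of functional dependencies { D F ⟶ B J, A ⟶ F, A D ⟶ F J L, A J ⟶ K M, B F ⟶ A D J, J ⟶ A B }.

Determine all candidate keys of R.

{J}, {A, B}, {A, D}, {B, F}, {D, F}

{J}⁺: J→AB adds A, B; A→F adds F; AJ→KM adds K, M; BF→ADJ adds D; AD→FJL adds L → {A, B, D, F, J, K, L, M}.
{A, B}⁺: A→F adds F; BF→ADJ adds D, J; AD→FJL adds L; AJ→KM adds K, M → {A, B, D, F, J, K, L, M}. Minimal: {B}⁺ = {B}; {A}⁺ = {A, F} — none reach the full schema.
{A, D}⁺: A→F adds F; AD→FJL adds J, L; AJ→KM adds K, M; J→AB adds B → {A, B, D, F, J, K, L, M}. Minimal: {D}⁺ = {D}; {A}⁺ = {A, F} — none reach the full schema.
{B, F}⁺: BF→ADJ adds A, D, J; AD→FJL adds L; AJ→KM adds K, M → {A, B, D, F, J, K, L, M}. Minimal: {F}⁺ = {F}; {B}⁺ = {B} — none reach the full schema.
{D, F}⁺: DF→BJ adds B, J; BF→ADJ adds A; AD→FJL adds L; AJ→KM adds K, M → {A, B, D, F, J, K, L, M}. Minimal: {F}⁺ = {F}; {D}⁺ = {D} — none reach the full schema.
Any other superkey contains one of these as a subset, so there are no further candidate keys.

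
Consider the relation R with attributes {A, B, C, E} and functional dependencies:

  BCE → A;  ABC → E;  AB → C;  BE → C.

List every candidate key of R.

Attribute B never appears on the right-hand side of any dependency, so B must belong to every candidate key.
{B}⁺ = {B}, which is not all of the schema, so we must add further attributes.
{A, B}⁺: AB→C adds C; ABC→E adds E → {A, B, C, E}. Minimal: {B}⁺ = {B}; {A}⁺ = {A} — none reach the full schema.
{B, E}⁺: BE→C adds C; BCE→A adds A → {A, B, C, E}. Minimal: {E}⁺ = {E}; {B}⁺ = {B} — none reach the full schema.

AB, BE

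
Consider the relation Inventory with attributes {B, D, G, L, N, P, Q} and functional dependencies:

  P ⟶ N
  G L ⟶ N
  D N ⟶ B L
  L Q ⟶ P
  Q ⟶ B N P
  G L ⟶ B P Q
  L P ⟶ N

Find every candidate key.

Attributes D, G never appear on any right-hand side, so every candidate key must contain {D, G}.
{D, G}⁺ = {D, G}, which is not all of the schema, so we must add further attributes.
{D, G, L}⁺: GL→N adds N; DN→BL adds B; GL→BPQ adds P, Q → {B, D, G, L, N, P, Q}.
{D, G, N}⁺: DN→BL adds B, L; GL→BPQ adds P, Q → {B, D, G, L, N, P, Q}.
{D, G, P}⁺: P→N adds N; DN→BL adds B, L; GL→BPQ adds Q → {B, D, G, L, N, P, Q}.
{D, G, Q}⁺: Q→BNP adds B, N, P; DN→BL adds L → {B, D, G, L, N, P, Q}.

(D, G, L), (D, G, N), (D, G, P), (D, G, Q)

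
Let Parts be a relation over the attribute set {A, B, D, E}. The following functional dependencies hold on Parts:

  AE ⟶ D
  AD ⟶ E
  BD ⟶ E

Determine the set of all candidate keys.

{A, B, D}, {A, B, E}

{A, B, D}⁺: AD→E adds E → {A, B, D, E}. Minimal: {B, D}⁺ = {B, D, E}; {A, D}⁺ = {A, D, E}; {A, B}⁺ = {A, B} — none reach the full schema.
{A, B, E}⁺: AE→D adds D → {A, B, D, E}. Minimal: {B, E}⁺ = {B, E}; {A, E}⁺ = {A, D, E}; {A, B}⁺ = {A, B} — none reach the full schema.
Any other superkey contains one of these as a subset, so there are no further candidate keys.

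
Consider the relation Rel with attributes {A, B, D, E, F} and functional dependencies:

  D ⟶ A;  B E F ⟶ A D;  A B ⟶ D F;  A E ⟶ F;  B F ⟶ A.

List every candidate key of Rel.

(A, B, E), (B, D, E), (B, E, F)

Attributes B, E never appear on any right-hand side, so every candidate key must contain {B, E}.
{B, E}⁺ = {B, E}, which is not all of the schema, so we must add further attributes.
{A, B, E}⁺: AB→DF adds D, F → {A, B, D, E, F}. Minimal: {B, E}⁺ = {B, E}; {A, E}⁺ = {A, E, F}; {A, B}⁺ = {A, B, D, F} — none reach the full schema.
{B, D, E}⁺: D→A adds A; AB→DF adds F → {A, B, D, E, F}. Minimal: {D, E}⁺ = {A, D, E, F}; {B, E}⁺ = {B, E}; {B, D}⁺ = {A, B, D, F} — none reach the full schema.
{B, E, F}⁺: BEF→AD adds A, D → {A, B, D, E, F}. Minimal: {E, F}⁺ = {E, F}; {B, F}⁺ = {A, B, D, F}; {B, E}⁺ = {B, E} — none reach the full schema.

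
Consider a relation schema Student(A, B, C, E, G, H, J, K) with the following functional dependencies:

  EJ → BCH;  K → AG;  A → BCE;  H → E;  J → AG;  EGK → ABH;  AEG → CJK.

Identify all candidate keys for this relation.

{J}⁺: J→AG adds A, G; A→BCE adds B, C, E; AEG→CJK adds K; EJ→BCH adds H → {A, B, C, E, G, H, J, K}.
{K}⁺: K→AG adds A, G; A→BCE adds B, C, E; EGK→ABH adds H; AEG→CJK adds J → {A, B, C, E, G, H, J, K}.
{A, G}⁺: A→BCE adds B, C, E; AEG→CJK adds J, K; EJ→BCH adds H → {A, B, C, E, G, H, J, K}. Minimal: {G}⁺ = {G}; {A}⁺ = {A, B, C, E} — none reach the full schema.

(J), (K), (A, G)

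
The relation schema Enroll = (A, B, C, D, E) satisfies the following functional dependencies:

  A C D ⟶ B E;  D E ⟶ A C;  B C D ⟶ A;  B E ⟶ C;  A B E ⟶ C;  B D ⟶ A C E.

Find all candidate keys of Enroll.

BD, DE, ACD

Attribute D never appears on the right-hand side of any dependency, so D must belong to every candidate key.
{D}⁺ = {D}, which is not all of the schema, so we must add further attributes.
{B, D}⁺: BD→ACE adds A, C, E → {A, B, C, D, E}. Minimal: {D}⁺ = {D}; {B}⁺ = {B} — none reach the full schema.
{D, E}⁺: DE→AC adds A, C; ACD→BE adds B → {A, B, C, D, E}. Minimal: {E}⁺ = {E}; {D}⁺ = {D} — none reach the full schema.
{A, C, D}⁺: ACD→BE adds B, E → {A, B, C, D, E}. Minimal: {C, D}⁺ = {C, D}; {A, D}⁺ = {A, D}; {A, C}⁺ = {A, C} — none reach the full schema.
Any other superkey contains one of these as a subset, so there are no further candidate keys.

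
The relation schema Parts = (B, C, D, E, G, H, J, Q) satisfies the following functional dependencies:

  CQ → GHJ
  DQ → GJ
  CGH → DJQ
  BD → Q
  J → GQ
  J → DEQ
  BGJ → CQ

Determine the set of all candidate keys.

BD; BJ; BCQ; BCGH

Attribute B never appears on the right-hand side of any dependency, so B must belong to every candidate key.
{B}⁺ = {B}, which is not all of the schema, so we must add further attributes.
{B, D}⁺: BD→Q adds Q; DQ→GJ adds G, J; J→DEQ adds E; BGJ→CQ adds C; CQ→GHJ adds H → {B, C, D, E, G, H, J, Q}.
{B, J}⁺: J→GQ adds G, Q; J→DEQ adds D, E; BGJ→CQ adds C; CQ→GHJ adds H → {B, C, D, E, G, H, J, Q}.
{B, C, Q}⁺: CQ→GHJ adds G, H, J; CGH→DJQ adds D; J→DEQ adds E → {B, C, D, E, G, H, J, Q}.
{B, C, G, H}⁺: CGH→DJQ adds D, J, Q; J→DEQ adds E → {B, C, D, E, G, H, J, Q}.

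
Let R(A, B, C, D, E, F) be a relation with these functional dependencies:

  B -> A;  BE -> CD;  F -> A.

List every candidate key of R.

{B, E, F}⁺: B→A adds A; BE→CD adds C, D → {A, B, C, D, E, F}.
No other minimal superkey exists.

(B, E, F)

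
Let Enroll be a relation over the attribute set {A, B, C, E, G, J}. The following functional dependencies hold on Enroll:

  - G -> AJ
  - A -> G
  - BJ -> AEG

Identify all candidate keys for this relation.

{A, B, C}; {B, C, G}; {B, C, J}

Attributes B, C never appear on any right-hand side, so every candidate key must contain {B, C}.
{B, C}⁺ = {B, C}, which is not all of the schema, so we must add further attributes.
{A, B, C}⁺: A→G adds G; G→AJ adds J; BJ→AEG adds E → {A, B, C, E, G, J}. Minimal: {B, C}⁺ = {B, C}; {A, C}⁺ = {A, C, G, J}; {A, B}⁺ = {A, B, E, G, J} — none reach the full schema.
{B, C, G}⁺: G→AJ adds A, J; BJ→AEG adds E → {A, B, C, E, G, J}. Minimal: {C, G}⁺ = {A, C, G, J}; {B, G}⁺ = {A, B, E, G, J}; {B, C}⁺ = {B, C} — none reach the full schema.
{B, C, J}⁺: BJ→AEG adds A, E, G → {A, B, C, E, G, J}. Minimal: {C, J}⁺ = {C, J}; {B, J}⁺ = {A, B, E, G, J}; {B, C}⁺ = {B, C} — none reach the full schema.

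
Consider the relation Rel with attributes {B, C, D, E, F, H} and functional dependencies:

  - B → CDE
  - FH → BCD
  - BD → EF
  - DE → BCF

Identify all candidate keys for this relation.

Attribute H never appears on the right-hand side of any dependency, so H must belong to every candidate key.
{H}⁺ = {H}, which is not all of the schema, so we must add further attributes.
{B, H}⁺: B→CDE adds C, D, E; BD→EF adds F → {B, C, D, E, F, H}.
{F, H}⁺: FH→BCD adds B, C, D; BD→EF adds E → {B, C, D, E, F, H}.
{D, E, H}⁺: DE→BCF adds B, C, F → {B, C, D, E, F, H}.
Any other superkey contains one of these as a subset, so there are no further candidate keys.

{B, H}; {F, H}; {D, E, H}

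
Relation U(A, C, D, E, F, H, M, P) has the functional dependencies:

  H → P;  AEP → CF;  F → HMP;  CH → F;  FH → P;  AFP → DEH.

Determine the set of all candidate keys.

Attribute A never appears on the right-hand side of any dependency, so A must belong to every candidate key.
{A}⁺ = {A}, which is not all of the schema, so we must add further attributes.
{A, F}⁺: F→HMP adds H, M, P; AFP→DEH adds D, E; AEP→CF adds C → {A, C, D, E, F, H, M, P}.
{A, C, H}⁺: H→P adds P; CH→F adds F; AFP→DEH adds D, E; F→HMP adds M → {A, C, D, E, F, H, M, P}.
{A, E, H}⁺: H→P adds P; AEP→CF adds C, F; F→HMP adds M; AFP→DEH adds D → {A, C, D, E, F, H, M, P}.
{A, E, P}⁺: AEP→CF adds C, F; F→HMP adds H, M; AFP→DEH adds D → {A, C, D, E, F, H, M, P}.

AF, ACH, AEH, AEP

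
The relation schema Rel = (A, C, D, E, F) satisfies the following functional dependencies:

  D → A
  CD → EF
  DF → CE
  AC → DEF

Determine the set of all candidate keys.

{A, C}⁺: AC→DEF adds D, E, F → {A, C, D, E, F}. Minimal: {C}⁺ = {C}; {A}⁺ = {A} — none reach the full schema.
{C, D}⁺: D→A adds A; CD→EF adds E, F → {A, C, D, E, F}. Minimal: {D}⁺ = {A, D}; {C}⁺ = {C} — none reach the full schema.
{D, F}⁺: D→A adds A; DF→CE adds C, E → {A, C, D, E, F}. Minimal: {F}⁺ = {F}; {D}⁺ = {A, D} — none reach the full schema.

AC, CD, DF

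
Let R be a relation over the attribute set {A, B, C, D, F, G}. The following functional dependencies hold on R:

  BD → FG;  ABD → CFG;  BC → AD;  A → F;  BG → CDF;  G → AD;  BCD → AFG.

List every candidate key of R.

{B, C}, {B, D}, {B, G}

Attribute B never appears on the right-hand side of any dependency, so B must belong to every candidate key.
{B}⁺ = {B}, which is not all of the schema, so we must add further attributes.
{B, C}⁺: BC→AD adds A, D; A→F adds F; BCD→AFG adds G → {A, B, C, D, F, G}.
{B, D}⁺: BD→FG adds F, G; BG→CDF adds C; G→AD adds A → {A, B, C, D, F, G}.
{B, G}⁺: BG→CDF adds C, D, F; G→AD adds A → {A, B, C, D, F, G}.
Any other superkey contains one of these as a subset, so there are no further candidate keys.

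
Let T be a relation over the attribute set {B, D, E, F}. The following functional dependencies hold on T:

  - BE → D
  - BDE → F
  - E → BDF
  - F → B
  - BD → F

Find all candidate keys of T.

{E}

Attribute E never appears on the right-hand side of any dependency, so E must belong to every candidate key.
{E}⁺ = {B, D, E, F}, which is all of the schema, so {E} is the only candidate key.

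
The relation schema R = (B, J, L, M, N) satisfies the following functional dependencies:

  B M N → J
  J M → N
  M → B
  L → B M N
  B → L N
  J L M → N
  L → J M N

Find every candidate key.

{B}⁺: B→LN adds L, N; L→JMN adds J, M → {B, J, L, M, N}.
{L}⁺: L→BMN adds B, M, N; L→JMN adds J → {B, J, L, M, N}.
{M}⁺: M→B adds B; B→LN adds L, N; L→JMN adds J → {B, J, L, M, N}.

B, L, M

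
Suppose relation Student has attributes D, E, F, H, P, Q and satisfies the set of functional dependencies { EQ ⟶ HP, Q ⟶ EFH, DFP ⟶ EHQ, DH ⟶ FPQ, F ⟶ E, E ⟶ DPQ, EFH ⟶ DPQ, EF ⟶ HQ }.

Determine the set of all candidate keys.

{E}; {F}; {Q}; {D, H}

{E}⁺: E→DPQ adds D, P, Q; EQ→HP adds H; Q→EFH adds F → {D, E, F, H, P, Q}.
{F}⁺: F→E adds E; E→DPQ adds D, P, Q; EF→HQ adds H → {D, E, F, H, P, Q}.
{Q}⁺: Q→EFH adds E, F, H; E→DPQ adds D, P → {D, E, F, H, P, Q}.
{D, H}⁺: DH→FPQ adds F, P, Q; F→E adds E → {D, E, F, H, P, Q}. Minimal: {H}⁺ = {H}; {D}⁺ = {D} — none reach the full schema.
Any other superkey contains one of these as a subset, so there are no further candidate keys.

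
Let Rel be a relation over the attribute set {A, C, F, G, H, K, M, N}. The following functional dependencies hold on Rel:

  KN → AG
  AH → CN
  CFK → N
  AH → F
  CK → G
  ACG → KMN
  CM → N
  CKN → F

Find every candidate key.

{A, G, H}; {A, H, K}; {H, K, N}; {C, F, H, K}; {C, H, K, M}

Attribute H never appears on the right-hand side of any dependency, so H must belong to every candidate key.
{H}⁺ = {H}, which is not all of the schema, so we must add further attributes.
{A, G, H}⁺: AH→CN adds C, N; AH→F adds F; ACG→KMN adds K, M → {A, C, F, G, H, K, M, N}. Minimal: {G, H}⁺ = {G, H}; {A, H}⁺ = {A, C, F, H, N}; {A, G}⁺ = {A, G} — none reach the full schema.
{A, H, K}⁺: AH→CN adds C, N; AH→F adds F; CK→G adds G; ACG→KMN adds M → {A, C, F, G, H, K, M, N}. Minimal: {H, K}⁺ = {H, K}; {A, K}⁺ = {A, K}; {A, H}⁺ = {A, C, F, H, N} — none reach the full schema.
{H, K, N}⁺: KN→AG adds A, G; AH→CN adds C; AH→F adds F; ACG→KMN adds M → {A, C, F, G, H, K, M, N}. Minimal: {K, N}⁺ = {A, G, K, N}; {H, N}⁺ = {H, N}; {H, K}⁺ = {H, K} — none reach the full schema.
{C, F, H, K}⁺: CFK→N adds N; CK→G adds G; KN→AG adds A; ACG→KMN adds M → {A, C, F, G, H, K, M, N}. Minimal: {F, H, K}⁺ = {F, H, K}; {C, H, K}⁺ = {C, G, H, K}; {C, F, K}⁺ = {A, C, F, G, K, M, N}; … — none reach the full schema.
{C, H, K, M}⁺: CK→G adds G; CM→N adds N; CKN→F adds F; KN→AG adds A → {A, C, F, G, H, K, M, N}. Minimal: {H, K, M}⁺ = {H, K, M}; {C, K, M}⁺ = {A, C, F, G, K, M, N}; {C, H, M}⁺ = {C, H, M, N}; … — none reach the full schema.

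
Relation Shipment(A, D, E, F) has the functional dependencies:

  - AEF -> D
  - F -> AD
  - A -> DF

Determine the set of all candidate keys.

Attribute E never appears on the right-hand side of any dependency, so E must belong to every candidate key.
{E}⁺ = {E}, which is not all of the schema, so we must add further attributes.
{A, E}⁺: A→DF adds D, F → {A, D, E, F}. Minimal: {E}⁺ = {E}; {A}⁺ = {A, D, F} — none reach the full schema.
{E, F}⁺: F→AD adds A, D → {A, D, E, F}. Minimal: {F}⁺ = {A, D, F}; {E}⁺ = {E} — none reach the full schema.

(A, E), (E, F)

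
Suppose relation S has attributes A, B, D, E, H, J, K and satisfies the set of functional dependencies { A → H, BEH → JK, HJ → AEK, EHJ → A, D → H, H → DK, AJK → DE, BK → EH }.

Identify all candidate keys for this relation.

(A, B); (B, D); (B, H); (B, K)

Attribute B never appears on the right-hand side of any dependency, so B must belong to every candidate key.
{B}⁺ = {B}, which is not all of the schema, so we must add further attributes.
{A, B}⁺: A→H adds H; H→DK adds D, K; BK→EH adds E; BEH→JK adds J → {A, B, D, E, H, J, K}. Minimal: {B}⁺ = {B}; {A}⁺ = {A, D, H, K} — none reach the full schema.
{B, D}⁺: D→H adds H; H→DK adds K; BK→EH adds E; BEH→JK adds J; HJ→AEK adds A → {A, B, D, E, H, J, K}. Minimal: {D}⁺ = {D, H, K}; {B}⁺ = {B} — none reach the full schema.
{B, H}⁺: H→DK adds D, K; BK→EH adds E; BEH→JK adds J; HJ→AEK adds A → {A, B, D, E, H, J, K}. Minimal: {H}⁺ = {D, H, K}; {B}⁺ = {B} — none reach the full schema.
{B, K}⁺: BK→EH adds E, H; BEH→JK adds J; HJ→AEK adds A; H→DK adds D → {A, B, D, E, H, J, K}. Minimal: {K}⁺ = {K}; {B}⁺ = {B} — none reach the full schema.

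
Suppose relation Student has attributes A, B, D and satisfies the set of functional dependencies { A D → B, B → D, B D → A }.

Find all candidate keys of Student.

(B), (A, D)

{B}⁺: B→D adds D; BD→A adds A → {A, B, D}.
{A, D}⁺: AD→B adds B → {A, B, D}.
Any other superkey contains one of these as a subset, so there are no further candidate keys.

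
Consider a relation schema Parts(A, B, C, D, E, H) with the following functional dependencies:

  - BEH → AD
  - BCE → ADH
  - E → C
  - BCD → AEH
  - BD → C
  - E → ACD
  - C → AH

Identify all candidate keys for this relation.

Attribute B never appears on the right-hand side of any dependency, so B must belong to every candidate key.
{B}⁺ = {B}, which is not all of the schema, so we must add further attributes.
{B, D}⁺: BD→C adds C; C→AH adds A, H; BCD→AEH adds E → {A, B, C, D, E, H}.
{B, E}⁺: E→C adds C; E→ACD adds A, D; C→AH adds H → {A, B, C, D, E, H}.

BD, BE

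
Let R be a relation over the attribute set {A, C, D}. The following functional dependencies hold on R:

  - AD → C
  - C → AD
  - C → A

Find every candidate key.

{C}; {A, D}

{C}⁺: C→AD adds A, D → {A, C, D}.
{A, D}⁺: AD→C adds C → {A, C, D}. Minimal: {D}⁺ = {D}; {A}⁺ = {A} — none reach the full schema.
Any other superkey contains one of these as a subset, so there are no further candidate keys.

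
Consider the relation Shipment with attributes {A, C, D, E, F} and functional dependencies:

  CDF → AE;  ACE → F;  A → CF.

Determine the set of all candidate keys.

AD, CDF

{A, D}⁺: A→CF adds C, F; CDF→AE adds E → {A, C, D, E, F}.
{C, D, F}⁺: CDF→AE adds A, E → {A, C, D, E, F}.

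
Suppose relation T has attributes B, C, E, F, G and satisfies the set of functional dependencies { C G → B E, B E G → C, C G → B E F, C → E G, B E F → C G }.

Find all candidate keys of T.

{C}⁺: C→EG adds E, G; CG→BE adds B; CG→BEF adds F → {B, C, E, F, G}.
{B, E, F}⁺: BEF→CG adds C, G → {B, C, E, F, G}. Minimal: {E, F}⁺ = {E, F}; {B, F}⁺ = {B, F}; {B, E}⁺ = {B, E} — none reach the full schema.
{B, E, G}⁺: BEG→C adds C; CG→BEF adds F → {B, C, E, F, G}. Minimal: {E, G}⁺ = {E, G}; {B, G}⁺ = {B, G}; {B, E}⁺ = {B, E} — none reach the full schema.
Any other superkey contains one of these as a subset, so there are no further candidate keys.

C, BEF, BEG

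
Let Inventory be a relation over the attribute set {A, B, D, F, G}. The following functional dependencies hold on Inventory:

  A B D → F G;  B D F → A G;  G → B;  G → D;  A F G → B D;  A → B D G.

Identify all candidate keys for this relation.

{A}, {F, G}, {B, D, F}

{A}⁺: A→BDG adds B, D, G; ABD→FG adds F → {A, B, D, F, G}.
{F, G}⁺: G→B adds B; G→D adds D; BDF→AG adds A → {A, B, D, F, G}.
{B, D, F}⁺: BDF→AG adds A, G → {A, B, D, F, G}.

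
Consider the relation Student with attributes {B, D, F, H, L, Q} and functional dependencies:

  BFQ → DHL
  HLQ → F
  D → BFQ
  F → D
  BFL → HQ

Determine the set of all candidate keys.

{D}, {F}, {H, L, Q}

{D}⁺: D→BFQ adds B, F, Q; BFQ→DHL adds H, L → {B, D, F, H, L, Q}.
{F}⁺: F→D adds D; D→BFQ adds B, Q; BFQ→DHL adds H, L → {B, D, F, H, L, Q}.
{H, L, Q}⁺: HLQ→F adds F; F→D adds D; D→BFQ adds B → {B, D, F, H, L, Q}. Minimal: {L, Q}⁺ = {L, Q}; {H, Q}⁺ = {H, Q}; {H, L}⁺ = {H, L} — none reach the full schema.
Any other superkey contains one of these as a subset, so there are no further candidate keys.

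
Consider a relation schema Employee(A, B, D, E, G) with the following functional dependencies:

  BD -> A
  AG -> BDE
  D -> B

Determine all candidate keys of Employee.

{A, G}⁺: AG→BDE adds B, D, E → {A, B, D, E, G}.
{D, G}⁺: D→B adds B; BD→A adds A; AG→BDE adds E → {A, B, D, E, G}.

{A, G}, {D, G}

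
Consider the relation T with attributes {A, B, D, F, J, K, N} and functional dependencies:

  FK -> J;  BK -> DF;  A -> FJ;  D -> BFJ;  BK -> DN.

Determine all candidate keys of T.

Attributes A, K never appear on any right-hand side, so every candidate key must contain {A, K}.
{A, K}⁺ = {A, F, J, K}, which is not all of the schema, so we must add further attributes.
{A, B, K}⁺: BK→DF adds D, F; A→FJ adds J; BK→DN adds N → {A, B, D, F, J, K, N}.
{A, D, K}⁺: A→FJ adds F, J; D→BFJ adds B; BK→DN adds N → {A, B, D, F, J, K, N}.

{A, B, K}, {A, D, K}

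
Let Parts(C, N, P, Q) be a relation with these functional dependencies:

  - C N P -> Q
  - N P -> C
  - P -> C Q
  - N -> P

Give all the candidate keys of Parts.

(N)

Attribute N never appears on the right-hand side of any dependency, so N must belong to every candidate key.
{N}⁺ = {C, N, P, Q}, which is all of the schema, so {N} is the only candidate key.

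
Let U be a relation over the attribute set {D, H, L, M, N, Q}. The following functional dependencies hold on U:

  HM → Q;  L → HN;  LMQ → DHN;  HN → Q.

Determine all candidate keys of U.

{L, M}

Attributes L, M never appear on any right-hand side, so every candidate key must contain {L, M}.
{L, M}⁺ = {D, H, L, M, N, Q}, which is all of the schema, so {L, M} is the only candidate key.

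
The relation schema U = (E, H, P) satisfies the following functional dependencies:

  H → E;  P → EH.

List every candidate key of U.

Attribute P never appears on the right-hand side of any dependency, so P must belong to every candidate key.
{P}⁺ = {E, H, P}, which is all of the schema, so {P} is the only candidate key.

(P)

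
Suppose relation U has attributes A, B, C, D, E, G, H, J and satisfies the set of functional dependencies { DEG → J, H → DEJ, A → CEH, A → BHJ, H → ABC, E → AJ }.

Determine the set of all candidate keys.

AG, EG, GH

Attribute G never appears on the right-hand side of any dependency, so G must belong to every candidate key.
{G}⁺ = {G}, which is not all of the schema, so we must add further attributes.
{A, G}⁺: A→CEH adds C, E, H; A→BHJ adds B, J; H→DEJ adds D → {A, B, C, D, E, G, H, J}. Minimal: {G}⁺ = {G}; {A}⁺ = {A, B, C, D, E, H, J} — none reach the full schema.
{E, G}⁺: E→AJ adds A, J; A→CEH adds C, H; A→BHJ adds B; H→DEJ adds D → {A, B, C, D, E, G, H, J}. Minimal: {G}⁺ = {G}; {E}⁺ = {A, B, C, D, E, H, J} — none reach the full schema.
{G, H}⁺: H→DEJ adds D, E, J; H→ABC adds A, B, C → {A, B, C, D, E, G, H, J}. Minimal: {H}⁺ = {A, B, C, D, E, H, J}; {G}⁺ = {G} — none reach the full schema.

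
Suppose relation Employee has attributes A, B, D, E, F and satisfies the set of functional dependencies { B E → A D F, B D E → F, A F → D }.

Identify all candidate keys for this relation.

{B, E}⁺: BE→ADF adds A, D, F → {A, B, D, E, F}.
No other minimal superkey exists.

{B, E}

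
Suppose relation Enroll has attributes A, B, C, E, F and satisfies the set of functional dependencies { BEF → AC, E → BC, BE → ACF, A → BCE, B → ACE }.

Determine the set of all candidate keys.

{A}⁺: A→BCE adds B, C, E; BE→ACF adds F → {A, B, C, E, F}.
{B}⁺: B→ACE adds A, C, E; BE→ACF adds F → {A, B, C, E, F}.
{E}⁺: E→BC adds B, C; BE→ACF adds A, F → {A, B, C, E, F}.

{A}, {B}, {E}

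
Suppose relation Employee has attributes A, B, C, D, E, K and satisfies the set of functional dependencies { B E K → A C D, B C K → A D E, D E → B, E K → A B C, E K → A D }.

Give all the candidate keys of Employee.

Attribute K never appears on the right-hand side of any dependency, so K must belong to every candidate key.
{K}⁺ = {K}, which is not all of the schema, so we must add further attributes.
{E, K}⁺: EK→ABC adds A, B, C; EK→AD adds D → {A, B, C, D, E, K}.
{B, C, K}⁺: BCK→ADE adds A, D, E → {A, B, C, D, E, K}.

{E, K}, {B, C, K}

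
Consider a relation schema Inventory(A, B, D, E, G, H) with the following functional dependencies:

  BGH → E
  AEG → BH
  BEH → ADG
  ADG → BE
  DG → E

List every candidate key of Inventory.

(A, D, G); (A, E, G); (B, E, H); (B, G, H)

{A, D, G}⁺: ADG→BE adds B, E; AEG→BH adds H → {A, B, D, E, G, H}. Minimal: {D, G}⁺ = {D, E, G}; {A, G}⁺ = {A, G}; {A, D}⁺ = {A, D} — none reach the full schema.
{A, E, G}⁺: AEG→BH adds B, H; BEH→ADG adds D → {A, B, D, E, G, H}. Minimal: {E, G}⁺ = {E, G}; {A, G}⁺ = {A, G}; {A, E}⁺ = {A, E} — none reach the full schema.
{B, E, H}⁺: BEH→ADG adds A, D, G → {A, B, D, E, G, H}. Minimal: {E, H}⁺ = {E, H}; {B, H}⁺ = {B, H}; {B, E}⁺ = {B, E} — none reach the full schema.
{B, G, H}⁺: BGH→E adds E; BEH→ADG adds A, D → {A, B, D, E, G, H}. Minimal: {G, H}⁺ = {G, H}; {B, H}⁺ = {B, H}; {B, G}⁺ = {B, G} — none reach the full schema.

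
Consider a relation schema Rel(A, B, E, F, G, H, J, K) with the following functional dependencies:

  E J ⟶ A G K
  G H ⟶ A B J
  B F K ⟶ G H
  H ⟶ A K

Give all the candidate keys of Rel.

{B, E, F, H}, {B, E, F, J}, {B, E, F, K}, {E, F, G, H}, {E, F, H, J}

Attributes E, F never appear on any right-hand side, so every candidate key must contain {E, F}.
{E, F}⁺ = {E, F}, which is not all of the schema, so we must add further attributes.
{B, E, F, H}⁺: H→AK adds A, K; BFK→GH adds G; GH→ABJ adds J → {A, B, E, F, G, H, J, K}. Minimal: {E, F, H}⁺ = {A, E, F, H, K}; {B, F, H}⁺ = {A, B, F, G, H, J, K}; {B, E, H}⁺ = {A, B, E, H, K}; … — none reach the full schema.
{B, E, F, J}⁺: EJ→AGK adds A, G, K; BFK→GH adds H → {A, B, E, F, G, H, J, K}. Minimal: {E, F, J}⁺ = {A, E, F, G, J, K}; {B, F, J}⁺ = {B, F, J}; {B, E, J}⁺ = {A, B, E, G, J, K}; … — none reach the full schema.
{B, E, F, K}⁺: BFK→GH adds G, H; H→AK adds A; GH→ABJ adds J → {A, B, E, F, G, H, J, K}. Minimal: {E, F, K}⁺ = {E, F, K}; {B, F, K}⁺ = {A, B, F, G, H, J, K}; {B, E, K}⁺ = {B, E, K}; … — none reach the full schema.
{E, F, G, H}⁺: GH→ABJ adds A, B, J; H→AK adds K → {A, B, E, F, G, H, J, K}. Minimal: {F, G, H}⁺ = {A, B, F, G, H, J, K}; {E, G, H}⁺ = {A, B, E, G, H, J, K}; {E, F, H}⁺ = {A, E, F, H, K}; … — none reach the full schema.
{E, F, H, J}⁺: EJ→AGK adds A, G, K; GH→ABJ adds B → {A, B, E, F, G, H, J, K}. Minimal: {F, H, J}⁺ = {A, F, H, J, K}; {E, H, J}⁺ = {A, B, E, G, H, J, K}; {E, F, J}⁺ = {A, E, F, G, J, K}; … — none reach the full schema.
Any other superkey contains one of these as a subset, so there are no further candidate keys.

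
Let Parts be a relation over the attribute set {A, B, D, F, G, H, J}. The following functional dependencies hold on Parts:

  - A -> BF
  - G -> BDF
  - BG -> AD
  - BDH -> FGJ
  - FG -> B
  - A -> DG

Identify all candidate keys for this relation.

(A, H), (G, H), (B, D, H)

Attribute H never appears on the right-hand side of any dependency, so H must belong to every candidate key.
{H}⁺ = {H}, which is not all of the schema, so we must add further attributes.
{A, H}⁺: A→BF adds B, F; A→DG adds D, G; BDH→FGJ adds J → {A, B, D, F, G, H, J}. Minimal: {H}⁺ = {H}; {A}⁺ = {A, B, D, F, G} — none reach the full schema.
{G, H}⁺: G→BDF adds B, D, F; BG→AD adds A; BDH→FGJ adds J → {A, B, D, F, G, H, J}. Minimal: {H}⁺ = {H}; {G}⁺ = {A, B, D, F, G} — none reach the full schema.
{B, D, H}⁺: BDH→FGJ adds F, G, J; BG→AD adds A → {A, B, D, F, G, H, J}. Minimal: {D, H}⁺ = {D, H}; {B, H}⁺ = {B, H}; {B, D}⁺ = {B, D} — none reach the full schema.
Any other superkey contains one of these as a subset, so there are no further candidate keys.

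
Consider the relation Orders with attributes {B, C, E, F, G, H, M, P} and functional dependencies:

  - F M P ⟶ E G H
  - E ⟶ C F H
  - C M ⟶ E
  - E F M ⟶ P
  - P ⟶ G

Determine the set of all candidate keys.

{B, C, M}⁺: CM→E adds E; E→CFH adds F, H; EFM→P adds P; P→G adds G → {B, C, E, F, G, H, M, P}.
{B, E, M}⁺: E→CFH adds C, F, H; EFM→P adds P; P→G adds G → {B, C, E, F, G, H, M, P}.
{B, F, M, P}⁺: FMP→EGH adds E, G, H; E→CFH adds C → {B, C, E, F, G, H, M, P}.
Any other superkey contains one of these as a subset, so there are no further candidate keys.

{B, C, M}, {B, E, M}, {B, F, M, P}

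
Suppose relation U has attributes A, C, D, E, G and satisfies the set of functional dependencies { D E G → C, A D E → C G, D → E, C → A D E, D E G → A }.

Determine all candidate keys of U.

(C), (A, D), (D, G)

{C}⁺: C→ADE adds A, D, E; ADE→CG adds G → {A, C, D, E, G}.
{A, D}⁺: D→E adds E; ADE→CG adds C, G → {A, C, D, E, G}. Minimal: {D}⁺ = {D, E}; {A}⁺ = {A} — none reach the full schema.
{D, G}⁺: D→E adds E; DEG→A adds A; DEG→C adds C → {A, C, D, E, G}. Minimal: {G}⁺ = {G}; {D}⁺ = {D, E} — none reach the full schema.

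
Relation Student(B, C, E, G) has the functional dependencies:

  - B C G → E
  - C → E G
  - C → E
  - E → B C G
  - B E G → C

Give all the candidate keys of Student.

{C}⁺: C→EG adds E, G; E→BCG adds B → {B, C, E, G}.
{E}⁺: E→BCG adds B, C, G → {B, C, E, G}.

{C}, {E}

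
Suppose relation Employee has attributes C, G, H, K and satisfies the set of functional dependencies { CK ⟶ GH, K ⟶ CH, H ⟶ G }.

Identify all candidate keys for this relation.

{K}

Attribute K never appears on the right-hand side of any dependency, so K must belong to every candidate key.
{K}⁺ = {C, G, H, K}, which is all of the schema, so {K} is the only candidate key.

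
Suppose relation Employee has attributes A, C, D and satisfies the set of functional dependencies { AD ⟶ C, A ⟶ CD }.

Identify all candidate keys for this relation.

(A)

Attribute A never appears on the right-hand side of any dependency, so A must belong to every candidate key.
{A}⁺ = {A, C, D}, which is all of the schema, so {A} is the only candidate key.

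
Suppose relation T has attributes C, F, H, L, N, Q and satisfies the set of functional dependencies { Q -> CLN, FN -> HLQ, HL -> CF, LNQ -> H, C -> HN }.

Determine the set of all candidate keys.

{Q}⁺: Q→CLN adds C, L, N; LNQ→H adds H; HL→CF adds F → {C, F, H, L, N, Q}.
{C, F}⁺: C→HN adds H, N; FN→HLQ adds L, Q → {C, F, H, L, N, Q}. Minimal: {F}⁺ = {F}; {C}⁺ = {C, H, N} — none reach the full schema.
{C, L}⁺: C→HN adds H, N; HL→CF adds F; FN→HLQ adds Q → {C, F, H, L, N, Q}. Minimal: {L}⁺ = {L}; {C}⁺ = {C, H, N} — none reach the full schema.
{F, N}⁺: FN→HLQ adds H, L, Q; HL→CF adds C → {C, F, H, L, N, Q}. Minimal: {N}⁺ = {N}; {F}⁺ = {F} — none reach the full schema.
{H, L}⁺: HL→CF adds C, F; C→HN adds N; FN→HLQ adds Q → {C, F, H, L, N, Q}. Minimal: {L}⁺ = {L}; {H}⁺ = {H} — none reach the full schema.

{Q}, {C, F}, {C, L}, {F, N}, {H, L}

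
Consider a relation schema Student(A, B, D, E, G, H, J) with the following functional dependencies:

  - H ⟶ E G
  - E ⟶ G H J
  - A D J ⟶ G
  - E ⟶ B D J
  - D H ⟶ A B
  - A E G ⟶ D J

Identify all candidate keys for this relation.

{E}⁺: E→GHJ adds G, H, J; E→BDJ adds B, D; DH→AB adds A → {A, B, D, E, G, H, J}.
{H}⁺: H→EG adds E, G; E→GHJ adds J; E→BDJ adds B, D; DH→AB adds A → {A, B, D, E, G, H, J}.

E; H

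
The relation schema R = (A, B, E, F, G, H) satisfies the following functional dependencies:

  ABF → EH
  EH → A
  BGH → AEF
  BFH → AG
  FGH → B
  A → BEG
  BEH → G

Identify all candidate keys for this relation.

{A, F}, {A, H}, {E, H}, {B, F, H}, {B, G, H}, {F, G, H}

{A, F}⁺: A→BEG adds B, E, G; ABF→EH adds H → {A, B, E, F, G, H}. Minimal: {F}⁺ = {F}; {A}⁺ = {A, B, E, G} — none reach the full schema.
{A, H}⁺: A→BEG adds B, E, G; BGH→AEF adds F → {A, B, E, F, G, H}. Minimal: {H}⁺ = {H}; {A}⁺ = {A, B, E, G} — none reach the full schema.
{E, H}⁺: EH→A adds A; A→BEG adds B, G; BGH→AEF adds F → {A, B, E, F, G, H}. Minimal: {H}⁺ = {H}; {E}⁺ = {E} — none reach the full schema.
{B, F, H}⁺: BFH→AG adds A, G; A→BEG adds E → {A, B, E, F, G, H}. Minimal: {F, H}⁺ = {F, H}; {B, H}⁺ = {B, H}; {B, F}⁺ = {B, F} — none reach the full schema.
{B, G, H}⁺: BGH→AEF adds A, E, F → {A, B, E, F, G, H}. Minimal: {G, H}⁺ = {G, H}; {B, H}⁺ = {B, H}; {B, G}⁺ = {B, G} — none reach the full schema.
{F, G, H}⁺: FGH→B adds B; BGH→AEF adds A, E → {A, B, E, F, G, H}. Minimal: {G, H}⁺ = {G, H}; {F, H}⁺ = {F, H}; {F, G}⁺ = {F, G} — none reach the full schema.
Any other superkey contains one of these as a subset, so there are no further candidate keys.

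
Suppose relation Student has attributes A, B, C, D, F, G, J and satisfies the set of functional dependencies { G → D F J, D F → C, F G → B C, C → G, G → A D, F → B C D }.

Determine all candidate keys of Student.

{C}⁺: C→G adds G; G→AD adds A, D; G→DFJ adds F, J; FG→BC adds B → {A, B, C, D, F, G, J}.
{F}⁺: F→BCD adds B, C, D; C→G adds G; G→AD adds A; G→DFJ adds J → {A, B, C, D, F, G, J}.
{G}⁺: G→DFJ adds D, F, J; DF→C adds C; FG→BC adds B; G→AD adds A → {A, B, C, D, F, G, J}.

{C}; {F}; {G}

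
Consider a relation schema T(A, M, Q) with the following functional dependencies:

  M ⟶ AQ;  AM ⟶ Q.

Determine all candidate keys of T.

Attribute M never appears on the right-hand side of any dependency, so M must belong to every candidate key.
{M}⁺ = {A, M, Q}, which is all of the schema, so {M} is the only candidate key.

M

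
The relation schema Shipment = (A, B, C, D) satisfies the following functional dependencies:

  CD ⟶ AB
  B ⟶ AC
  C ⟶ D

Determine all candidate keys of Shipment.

B, C

{B}⁺: B→AC adds A, C; C→D adds D → {A, B, C, D}.
{C}⁺: C→D adds D; CD→AB adds A, B → {A, B, C, D}.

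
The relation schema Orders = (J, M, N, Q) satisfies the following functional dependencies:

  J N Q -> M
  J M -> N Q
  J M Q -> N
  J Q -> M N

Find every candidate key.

Attribute J never appears on the right-hand side of any dependency, so J must belong to every candidate key.
{J}⁺ = {J}, which is not all of the schema, so we must add further attributes.
{J, M}⁺: JM→NQ adds N, Q → {J, M, N, Q}. Minimal: {M}⁺ = {M}; {J}⁺ = {J} — none reach the full schema.
{J, Q}⁺: JQ→MN adds M, N → {J, M, N, Q}. Minimal: {Q}⁺ = {Q}; {J}⁺ = {J} — none reach the full schema.
Any other superkey contains one of these as a subset, so there are no further candidate keys.

JM, JQ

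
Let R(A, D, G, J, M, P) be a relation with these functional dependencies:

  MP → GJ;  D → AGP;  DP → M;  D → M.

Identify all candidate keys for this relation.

Attribute D never appears on the right-hand side of any dependency, so D must belong to every candidate key.
{D}⁺ = {A, D, G, J, M, P}, which is all of the schema, so {D} is the only candidate key.

(D)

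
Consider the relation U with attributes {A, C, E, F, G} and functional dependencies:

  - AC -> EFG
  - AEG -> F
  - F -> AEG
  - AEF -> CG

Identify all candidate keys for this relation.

{F}; {A, C}; {A, E, G}

{F}⁺: F→AEG adds A, E, G; AEF→CG adds C → {A, C, E, F, G}.
{A, C}⁺: AC→EFG adds E, F, G → {A, C, E, F, G}. Minimal: {C}⁺ = {C}; {A}⁺ = {A} — none reach the full schema.
{A, E, G}⁺: AEG→F adds F; AEF→CG adds C → {A, C, E, F, G}. Minimal: {E, G}⁺ = {E, G}; {A, G}⁺ = {A, G}; {A, E}⁺ = {A, E} — none reach the full schema.
Any other superkey contains one of these as a subset, so there are no further candidate keys.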